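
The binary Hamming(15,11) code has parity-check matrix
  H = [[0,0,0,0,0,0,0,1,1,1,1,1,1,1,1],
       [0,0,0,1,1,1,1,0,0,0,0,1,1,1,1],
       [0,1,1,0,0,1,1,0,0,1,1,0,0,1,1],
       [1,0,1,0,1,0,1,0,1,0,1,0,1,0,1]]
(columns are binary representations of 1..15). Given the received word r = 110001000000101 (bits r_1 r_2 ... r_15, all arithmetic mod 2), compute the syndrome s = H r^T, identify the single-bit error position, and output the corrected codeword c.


s = (0, 1, 1, 1)^T, error position = 7, corrected codeword c = 110001100000101

Compute s = H r^T mod 2 one row at a time:
  s_1 = 0 + 0 + 0 + 0 + 0 + 1 + 0 + 1 = 2 ≡ 0 (mod 2).
  s_2 = 0 + 0 + 1 + 0 + 0 + 1 + 0 + 1 = 3 ≡ 1 (mod 2).
  s_3 = 1 + 0 + 1 + 0 + 0 + 0 + 0 + 1 = 3 ≡ 1 (mod 2).
  s_4 = 1 + 0 + 0 + 0 + 0 + 0 + 1 + 1 = 3 ≡ 1 (mod 2).
s = (0, 1, 1, 1)^T — this equals column 7 of H (binary 0111), so error is at position 7.
Correct: flip bit 7 of r = 110001000000101 to get c = 110001100000101.


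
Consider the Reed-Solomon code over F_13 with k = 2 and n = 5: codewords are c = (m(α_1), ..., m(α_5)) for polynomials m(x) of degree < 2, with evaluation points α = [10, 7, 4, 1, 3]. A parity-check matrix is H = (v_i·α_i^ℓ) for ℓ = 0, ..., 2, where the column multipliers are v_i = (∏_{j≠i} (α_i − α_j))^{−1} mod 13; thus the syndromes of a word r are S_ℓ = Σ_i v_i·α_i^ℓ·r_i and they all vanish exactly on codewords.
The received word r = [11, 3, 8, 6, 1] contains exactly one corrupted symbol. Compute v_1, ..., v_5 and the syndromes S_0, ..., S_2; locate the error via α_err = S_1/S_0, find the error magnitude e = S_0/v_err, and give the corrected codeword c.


S = (7, 7, 7), error at position 4, error magnitude e = 6, c = [11, 3, 8, 0, 1].

Step 1: column multipliers v_i = (∏_{j≠i}(α_i − α_j))^{−1} mod 13.
  i = 1 (α = 10): (10−7)(10−4)(10−1)(10−3) = 3·6·9·7 = 1134 ≡ 3, so v_1 = 3^{−1} = 9 (mod 13).
  i = 2 (α = 7): (7−10)(7−4)(7−1)(7−3) = (−3)·3·6·4 = −216 ≡ 5, so v_2 = 5^{−1} = 8 (mod 13).
  i = 3 (α = 4): (4−10)(4−7)(4−1)(4−3) = (−6)·(−3)·3·1 = 54 ≡ 2, so v_3 = 2^{−1} = 7 (mod 13).
  i = 4 (α = 1): (1−10)(1−7)(1−4)(1−3) = (−9)·(−6)·(−3)·(−2) = 324 ≡ 12, so v_4 = 12^{−1} = 12 (mod 13).
  i = 5 (α = 3): (3−10)(3−7)(3−4)(3−1) = (−7)·(−4)·(−1)·2 = −56 ≡ 9, so v_5 = 9^{−1} = 3 (mod 13).
  v = [9, 8, 7, 12, 3].
Step 2: syndromes of r = [11, 3, 8, 6, 1] (all sums mod 13).
  S_0 = Σ v_i r_i = 9·11 + 8·3 + 7·8 + 12·6 + 3·1 = 254 ≡ 7.
  S_1 = Σ v_i α_i r_i = 9·10·11 + 8·7·3 + 7·4·8 + 12·1·6 + 3·3·1 = 1463 ≡ 7.
  α_i^2 mod 13 = [9, 10, 3, 1, 9].
  S_2 = Σ v_i α_i^2 r_i = 9·9·11 + 8·10·3 + 7·3·8 + 12·1·6 + 3·9·1 = 1398 ≡ 7.
  S = (7, 7, 7) ≠ 0, so r is not a codeword (an error is present).
Step 3: locate the error. For a single error e at position i, S_ℓ = v_i·e·α_i^ℓ, so α_err = S_1/S_0.
  S_0^{−1} = 7^{−1} = 2 (mod 13), so α_err = 7·2 = 14 ≡ 1 = α_4. Error position i = 4.
  Consistency check: S_2/S_1 = 7·2 = 14 ≡ 1 = α_err ✓ (single-error assumption holds).
Step 4: error magnitude e = S_0/v_4 = S_0·∏_{j≠4}(α_4 − α_j) = 7·12 = 84 ≡ 6 (mod 13).
Step 5: correct position 4: c_4 = r_4 − e = 6 − 6 ≡ 0 (mod 13). Hence c = [11, 3, 8, 0, 1].
  Check: interpolating c through the α_i gives m(x) = 6 + 7·x (degree < 2) with m(α_i) = c_i for every i, so c is indeed a codeword.


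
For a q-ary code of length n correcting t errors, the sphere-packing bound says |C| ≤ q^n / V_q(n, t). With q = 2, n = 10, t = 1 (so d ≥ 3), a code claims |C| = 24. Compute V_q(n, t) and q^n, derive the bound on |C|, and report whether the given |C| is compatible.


V_q(n, t) = 11, q^n = 1024, Hamming bound = 93, |C| = 24 ≤ bound (satisfied).

Step 1: Compute V_q(n, t) = Σ_{j=0}^1 C(n, j) (q−1)^j.
  j = 0: C(10,0)·(1)^0 = 1·1 = 1.
  j = 1: C(10,1)·(1)^1 = 10·1 = 10.
  V_q(n, t) = 1 + 10 = 11.
Step 2: q^n = 2^10 = 1024.
Step 3: Hamming bound ⌊q^n / V_q(n,t)⌋ = ⌊1024/11⌋ = 93.
Step 4: Compare |C| = 24 to 93: satisfied.
The claimed |C| lies below the Hamming bound.


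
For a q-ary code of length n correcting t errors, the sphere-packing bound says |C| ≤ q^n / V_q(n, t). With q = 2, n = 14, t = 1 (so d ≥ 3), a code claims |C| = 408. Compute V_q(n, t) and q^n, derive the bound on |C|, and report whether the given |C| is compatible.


V_q(n, t) = 15, q^n = 16384, Hamming bound = 1092, |C| = 408 ≤ bound (satisfied).

Step 1: Compute V_q(n, t) = Σ_{j=0}^1 C(n, j) (q−1)^j.
  j = 0: C(14,0)·(1)^0 = 1·1 = 1.
  j = 1: C(14,1)·(1)^1 = 14·1 = 14.
  V_q(n, t) = 1 + 14 = 15.
Step 2: q^n = 2^14 = 16384.
Step 3: Hamming bound ⌊q^n / V_q(n,t)⌋ = ⌊16384/15⌋ = 1092.
Step 4: Compare |C| = 408 to 1092: satisfied.
The claimed |C| lies below the Hamming bound.


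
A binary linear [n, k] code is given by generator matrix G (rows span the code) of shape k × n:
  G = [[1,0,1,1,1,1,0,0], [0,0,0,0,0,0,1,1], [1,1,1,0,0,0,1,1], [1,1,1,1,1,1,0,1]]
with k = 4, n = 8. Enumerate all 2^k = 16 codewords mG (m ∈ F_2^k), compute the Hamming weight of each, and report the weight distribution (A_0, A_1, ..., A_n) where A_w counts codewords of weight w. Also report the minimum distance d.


Weight distribution: A_0 = 1, A_2 = 3, A_3 = 3, A_4 = 3, A_5 = 2, A_6 = 1, A_7 = 3. Minimum distance d = 2.

Enumerate all 2^4 = 16 messages m ∈ F_2^4.
For each, compute codeword c = mG in F_2^8, then tally its weight.
  m = 0000 → c = 00000000, weight = 0.
  m = 1000 → c = 10111100, weight = 5.
  m = 0100 → c = 00000011, weight = 2.
  m = 1100 → c = 10111111, weight = 7.
  m = 0010 → c = 11100011, weight = 5.
  m = 1010 → c = 01011111, weight = 6.
  m = 0110 → c = 11100000, weight = 3.
  m = 1110 → c = 01011100, weight = 4.
  m = 0001 → c = 11111101, weight = 7.
  m = 1001 → c = 01000001, weight = 2.
  m = 0101 → c = 11111110, weight = 7.
  m = 1101 → c = 01000010, weight = 2.
  m = 0011 → c = 00011110, weight = 4.
  m = 1011 → c = 10100010, weight = 3.
  m = 0111 → c = 00011101, weight = 4.
  m = 1111 → c = 10100001, weight = 3.
Tally weights:
  weight 0: 1 codewords.
  weight 2: 3 codewords.
  weight 3: 3 codewords.
  weight 4: 3 codewords.
  weight 5: 2 codewords.
  weight 6: 1 codewords.
  weight 7: 3 codewords.
Minimum distance d = smallest w > 0 with A_w > 0 = 2.
Sanity: Σ A_w = 16 = 2^4 = 16 ✓.


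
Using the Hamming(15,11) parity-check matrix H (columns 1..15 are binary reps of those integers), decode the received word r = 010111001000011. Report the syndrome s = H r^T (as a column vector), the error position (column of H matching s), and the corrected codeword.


s = (1, 1, 0, 1)^T, error position = 13, corrected codeword c = 010111001000111

Compute s = H r^T mod 2 one row at a time:
  s_1 = 0 + 1 + 0 + 0 + 0 + 0 + 1 + 1 = 3 ≡ 1 (mod 2).
  s_2 = 1 + 1 + 1 + 0 + 0 + 0 + 1 + 1 = 5 ≡ 1 (mod 2).
  s_3 = 1 + 0 + 1 + 0 + 0 + 0 + 1 + 1 = 4 ≡ 0 (mod 2).
  s_4 = 0 + 0 + 1 + 0 + 1 + 0 + 0 + 1 = 3 ≡ 1 (mod 2).
s = (1, 1, 0, 1)^T — this equals column 13 of H (binary 1101), so error is at position 13.
Correct: flip bit 13 of r = 010111001000011 to get c = 010111001000111.


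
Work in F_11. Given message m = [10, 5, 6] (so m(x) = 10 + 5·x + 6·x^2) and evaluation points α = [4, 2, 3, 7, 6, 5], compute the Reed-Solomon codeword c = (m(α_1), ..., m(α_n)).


c = [5, 0, 2, 9, 3, 9]

Message polynomial: m(x) = 10 + 5·x + 6·x^2 (mod 11).
For each evaluation point α_i, compute m(α_i) mod 11:
  α_1 = 4: Horner steps 6 → 7 → 5, so m(4) = 5.
  α_2 = 2: Horner steps 6 → 6 → 0, so m(2) = 0.
  α_3 = 3: Horner steps 6 → 1 → 2, so m(3) = 2.
  α_4 = 7: Horner steps 6 → 3 → 9, so m(7) = 9.
  α_5 = 6: Horner steps 6 → 8 → 3, so m(6) = 3.
  α_6 = 5: Horner steps 6 → 2 → 9, so m(5) = 9.
Codeword c = [5, 0, 2, 9, 3, 9] ∈ F_11^6.


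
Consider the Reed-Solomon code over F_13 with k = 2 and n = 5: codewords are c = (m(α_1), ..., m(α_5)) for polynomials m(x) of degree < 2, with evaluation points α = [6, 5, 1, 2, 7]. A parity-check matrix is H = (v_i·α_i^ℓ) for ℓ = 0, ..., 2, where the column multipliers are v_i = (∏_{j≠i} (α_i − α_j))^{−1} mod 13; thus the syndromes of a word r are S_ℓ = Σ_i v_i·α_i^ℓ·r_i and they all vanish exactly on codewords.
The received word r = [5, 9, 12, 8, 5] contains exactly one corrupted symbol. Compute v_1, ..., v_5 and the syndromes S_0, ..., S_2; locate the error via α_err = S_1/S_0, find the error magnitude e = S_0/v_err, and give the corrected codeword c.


S = (7, 10, 5), error at position 5, error magnitude e = 4, c = [5, 9, 12, 8, 1].

Step 1: column multipliers v_i = (∏_{j≠i}(α_i − α_j))^{−1} mod 13.
  i = 1 (α = 6): (6−5)(6−1)(6−2)(6−7) = 1·5·4·(−1) = −20 ≡ 6, so v_1 = 6^{−1} = 11 (mod 13).
  i = 2 (α = 5): (5−6)(5−1)(5−2)(5−7) = (−1)·4·3·(−2) = 24 ≡ 11, so v_2 = 11^{−1} = 6 (mod 13).
  i = 3 (α = 1): (1−6)(1−5)(1−2)(1−7) = (−5)·(−4)·(−1)·(−6) = 120 ≡ 3, so v_3 = 3^{−1} = 9 (mod 13).
  i = 4 (α = 2): (2−6)(2−5)(2−1)(2−7) = (−4)·(−3)·1·(−5) = −60 ≡ 5, so v_4 = 5^{−1} = 8 (mod 13).
  i = 5 (α = 7): (7−6)(7−5)(7−1)(7−2) = 1·2·6·5 = 60 ≡ 8, so v_5 = 8^{−1} = 5 (mod 13).
  v = [11, 6, 9, 8, 5].
Step 2: syndromes of r = [5, 9, 12, 8, 5] (all sums mod 13).
  S_0 = Σ v_i r_i = 11·5 + 6·9 + 9·12 + 8·8 + 5·5 = 306 ≡ 7.
  S_1 = Σ v_i α_i r_i = 11·6·5 + 6·5·9 + 9·1·12 + 8·2·8 + 5·7·5 = 1011 ≡ 10.
  α_i^2 mod 13 = [10, 12, 1, 4, 10].
  S_2 = Σ v_i α_i^2 r_i = 11·10·5 + 6·12·9 + 9·1·12 + 8·4·8 + 5·10·5 = 1812 ≡ 5.
  S = (7, 10, 5) ≠ 0, so r is not a codeword (an error is present).
Step 3: locate the error. For a single error e at position i, S_ℓ = v_i·e·α_i^ℓ, so α_err = S_1/S_0.
  S_0^{−1} = 7^{−1} = 2 (mod 13), so α_err = 10·2 = 20 ≡ 7 = α_5. Error position i = 5.
  Consistency check: S_2/S_1 = 5·4 = 20 ≡ 7 = α_err ✓ (single-error assumption holds).
Step 4: error magnitude e = S_0/v_5 = S_0·∏_{j≠5}(α_5 − α_j) = 7·8 = 56 ≡ 4 (mod 13).
Step 5: correct position 5: c_5 = r_5 − e = 5 − 4 ≡ 1 (mod 13). Hence c = [5, 9, 12, 8, 1].
  Check: interpolating c through the α_i gives m(x) = 3 + 9·x (degree < 2) with m(α_i) = c_i for every i, so c is indeed a codeword.


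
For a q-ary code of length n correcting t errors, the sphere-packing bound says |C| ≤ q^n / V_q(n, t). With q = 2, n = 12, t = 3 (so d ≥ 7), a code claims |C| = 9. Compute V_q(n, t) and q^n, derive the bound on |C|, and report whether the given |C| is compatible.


V_q(n, t) = 299, q^n = 4096, Hamming bound = 13, |C| = 9 ≤ bound (satisfied).

Step 1: Compute V_q(n, t) = Σ_{j=0}^3 C(n, j) (q−1)^j.
  j = 0: C(12,0)·(1)^0 = 1·1 = 1.
  j = 1: C(12,1)·(1)^1 = 12·1 = 12.
  j = 2: C(12,2)·(1)^2 = 66·1 = 66.
  j = 3: C(12,3)·(1)^3 = 220·1 = 220.
  V_q(n, t) = 1 + 12 + 66 + 220 = 299.
Step 2: q^n = 2^12 = 4096.
Step 3: Hamming bound ⌊q^n / V_q(n,t)⌋ = ⌊4096/299⌋ = 13.
Step 4: Compare |C| = 9 to 13: satisfied.
The claimed |C| lies below the Hamming bound.


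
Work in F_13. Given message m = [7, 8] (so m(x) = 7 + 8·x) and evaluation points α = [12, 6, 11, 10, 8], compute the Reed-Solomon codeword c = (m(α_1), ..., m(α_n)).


c = [12, 3, 4, 9, 6]

Message polynomial: m(x) = 7 + 8·x (mod 13).
For each evaluation point α_i, compute m(α_i) mod 13:
  α_1 = 12: Horner steps 8 → 12, so m(12) = 12.
  α_2 = 6: Horner steps 8 → 3, so m(6) = 3.
  α_3 = 11: Horner steps 8 → 4, so m(11) = 4.
  α_4 = 10: Horner steps 8 → 9, so m(10) = 9.
  α_5 = 8: Horner steps 8 → 6, so m(8) = 6.
Codeword c = [12, 3, 4, 9, 6] ∈ F_13^5.


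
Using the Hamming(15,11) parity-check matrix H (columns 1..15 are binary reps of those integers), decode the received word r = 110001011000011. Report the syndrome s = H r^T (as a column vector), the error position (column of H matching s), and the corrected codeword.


s = (0, 1, 0, 1)^T, error position = 5, corrected codeword c = 110011011000011

Compute s = H r^T mod 2 one row at a time:
  s_1 = 1 + 1 + 0 + 0 + 0 + 0 + 1 + 1 = 4 ≡ 0 (mod 2).
  s_2 = 0 + 0 + 1 + 0 + 0 + 0 + 1 + 1 = 3 ≡ 1 (mod 2).
  s_3 = 1 + 0 + 1 + 0 + 0 + 0 + 1 + 1 = 4 ≡ 0 (mod 2).
  s_4 = 1 + 0 + 0 + 0 + 1 + 0 + 0 + 1 = 3 ≡ 1 (mod 2).
s = (0, 1, 0, 1)^T — this equals column 5 of H (binary 0101), so error is at position 5.
Correct: flip bit 5 of r = 110001011000011 to get c = 110011011000011.


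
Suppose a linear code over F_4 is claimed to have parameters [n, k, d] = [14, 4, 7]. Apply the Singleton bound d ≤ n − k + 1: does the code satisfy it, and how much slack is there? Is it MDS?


Singleton RHS = n − k + 1 = 11, slack = 4, bound satisfied, not MDS.

Singleton bound: d ≤ n − k + 1.
Here n = 14, k = 4, so n − k + 1 = 11.
Given d = 7, check d ≤ 11: YES.
Slack = (n − k + 1) − d = 4.
The code is NOT MDS (slack = 4 > 0).
Description: the claimed parameters are [14, 4, 7]_4; such a code would be non-MDS.


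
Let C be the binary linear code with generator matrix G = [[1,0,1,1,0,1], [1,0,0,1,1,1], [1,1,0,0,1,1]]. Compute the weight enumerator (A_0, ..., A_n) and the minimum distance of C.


Weight distribution: A_0 = 1, A_2 = 2, A_4 = 5. Minimum distance d = 2.

Enumerate all 2^3 = 8 messages m ∈ F_2^3.
For each, compute codeword c = mG in F_2^6, then tally its weight.
  m = 000 → c = 000000, weight = 0.
  m = 100 → c = 101101, weight = 4.
  m = 010 → c = 100111, weight = 4.
  m = 110 → c = 001010, weight = 2.
  m = 001 → c = 110011, weight = 4.
  m = 101 → c = 011110, weight = 4.
  m = 011 → c = 010100, weight = 2.
  m = 111 → c = 111001, weight = 4.
Tally weights:
  weight 0: 1 codewords.
  weight 2: 2 codewords.
  weight 4: 5 codewords.
Minimum distance d = smallest w > 0 with A_w > 0 = 2.
Sanity: Σ A_w = 8 = 2^3 = 8 ✓.


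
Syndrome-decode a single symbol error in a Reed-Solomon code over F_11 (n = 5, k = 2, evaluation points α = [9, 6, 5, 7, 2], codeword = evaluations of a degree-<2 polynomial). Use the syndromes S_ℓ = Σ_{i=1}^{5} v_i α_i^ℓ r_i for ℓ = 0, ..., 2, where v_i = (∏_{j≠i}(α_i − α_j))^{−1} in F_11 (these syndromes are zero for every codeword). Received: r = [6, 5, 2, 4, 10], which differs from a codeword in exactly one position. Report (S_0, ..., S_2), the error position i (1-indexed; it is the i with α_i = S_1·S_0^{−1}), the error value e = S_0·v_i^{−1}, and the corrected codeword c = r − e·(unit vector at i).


S = (2, 1, 6), error at position 2, error magnitude e = 2, c = [6, 3, 2, 4, 10].

Step 1: column multipliers v_i = (∏_{j≠i}(α_i − α_j))^{−1} mod 11.
  i = 1 (α = 9): (9−6)(9−5)(9−7)(9−2) = 3·4·2·7 = 168 ≡ 3, so v_1 = 3^{−1} = 4 (mod 11).
  i = 2 (α = 6): (6−9)(6−5)(6−7)(6−2) = (−3)·1·(−1)·4 = 12 ≡ 1, so v_2 = 1^{−1} = 1 (mod 11).
  i = 3 (α = 5): (5−9)(5−6)(5−7)(5−2) = (−4)·(−1)·(−2)·3 = −24 ≡ 9, so v_3 = 9^{−1} = 5 (mod 11).
  i = 4 (α = 7): (7−9)(7−6)(7−5)(7−2) = (−2)·1·2·5 = −20 ≡ 2, so v_4 = 2^{−1} = 6 (mod 11).
  i = 5 (α = 2): (2−9)(2−6)(2−5)(2−7) = (−7)·(−4)·(−3)·(−5) = 420 ≡ 2, so v_5 = 2^{−1} = 6 (mod 11).
  v = [4, 1, 5, 6, 6].
Step 2: syndromes of r = [6, 5, 2, 4, 10] (all sums mod 11).
  S_0 = Σ v_i r_i = 4·6 + 1·5 + 5·2 + 6·4 + 6·10 = 123 ≡ 2.
  S_1 = Σ v_i α_i r_i = 4·9·6 + 1·6·5 + 5·5·2 + 6·7·4 + 6·2·10 = 584 ≡ 1.
  α_i^2 mod 11 = [4, 3, 3, 5, 4].
  S_2 = Σ v_i α_i^2 r_i = 4·4·6 + 1·3·5 + 5·3·2 + 6·5·4 + 6·4·10 = 501 ≡ 6.
  S = (2, 1, 6) ≠ 0, so r is not a codeword (an error is present).
Step 3: locate the error. For a single error e at position i, S_ℓ = v_i·e·α_i^ℓ, so α_err = S_1/S_0.
  S_0^{−1} = 2^{−1} = 6 (mod 11), so α_err = 1·6 = 6 ≡ 6 = α_2. Error position i = 2.
  Consistency check: S_2/S_1 = 6·1 = 6 ≡ 6 = α_err ✓ (single-error assumption holds).
Step 4: error magnitude e = S_0/v_2 = S_0·∏_{j≠2}(α_2 − α_j) = 2·1 = 2 ≡ 2 (mod 11).
Step 5: correct position 2: c_2 = r_2 − e = 5 − 2 ≡ 3 (mod 11). Hence c = [6, 3, 2, 4, 10].
  Check: interpolating c through the α_i gives m(x) = 8 + 1·x (degree < 2) with m(α_i) = c_i for every i, so c is indeed a codeword.


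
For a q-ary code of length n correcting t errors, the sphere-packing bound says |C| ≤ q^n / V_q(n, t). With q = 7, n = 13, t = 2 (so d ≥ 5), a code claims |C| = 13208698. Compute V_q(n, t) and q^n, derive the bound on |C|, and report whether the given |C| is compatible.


V_q(n, t) = 2887, q^n = 96889010407, Hamming bound = 33560446, |C| = 13208698 ≤ bound (satisfied).

Step 1: Compute V_q(n, t) = Σ_{j=0}^2 C(n, j) (q−1)^j.
  j = 0: C(13,0)·(6)^0 = 1·1 = 1.
  j = 1: C(13,1)·(6)^1 = 13·6 = 78.
  j = 2: C(13,2)·(6)^2 = 78·36 = 2808.
  V_q(n, t) = 1 + 78 + 2808 = 2887.
Step 2: q^n = 7^13 = 96889010407.
Step 3: Hamming bound ⌊q^n / V_q(n,t)⌋ = ⌊96889010407/2887⌋ = 33560446.
Step 4: Compare |C| = 13208698 to 33560446: satisfied.
The claimed |C| lies below the Hamming bound.


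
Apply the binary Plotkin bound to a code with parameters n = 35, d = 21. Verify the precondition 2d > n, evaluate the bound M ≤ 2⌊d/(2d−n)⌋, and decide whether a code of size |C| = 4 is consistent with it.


Plotkin bound M ≤ 6; given |C| = 4 ≤ bound (satisfied).

Check applicability: 2d = 42, n = 35.
2d − n = 7 > 0, so Plotkin applies.
Compute d/(2d−n) = 21/7 ≈ 3.0000.
⌊d/(2d−n)⌋ = 3.
Plotkin bound: M ≤ 2·3 = 6.
Given |C| = 4, check: satisfied.
This |C| is below the Plotkin bound.


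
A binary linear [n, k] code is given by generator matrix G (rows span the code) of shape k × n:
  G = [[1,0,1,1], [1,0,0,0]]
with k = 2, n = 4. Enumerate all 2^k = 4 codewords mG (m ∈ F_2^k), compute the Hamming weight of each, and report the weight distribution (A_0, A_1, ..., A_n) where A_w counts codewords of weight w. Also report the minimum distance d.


Weight distribution: A_0 = 1, A_1 = 1, A_2 = 1, A_3 = 1. Minimum distance d = 1.

Enumerate all 2^2 = 4 messages m ∈ F_2^2.
For each, compute codeword c = mG in F_2^4, then tally its weight.
  m = 00 → c = 0000, weight = 0.
  m = 10 → c = 1011, weight = 3.
  m = 01 → c = 1000, weight = 1.
  m = 11 → c = 0011, weight = 2.
Tally weights:
  weight 0: 1 codewords.
  weight 1: 1 codewords.
  weight 2: 1 codewords.
  weight 3: 1 codewords.
Minimum distance d = smallest w > 0 with A_w > 0 = 1.
Sanity: Σ A_w = 4 = 2^2 = 4 ✓.


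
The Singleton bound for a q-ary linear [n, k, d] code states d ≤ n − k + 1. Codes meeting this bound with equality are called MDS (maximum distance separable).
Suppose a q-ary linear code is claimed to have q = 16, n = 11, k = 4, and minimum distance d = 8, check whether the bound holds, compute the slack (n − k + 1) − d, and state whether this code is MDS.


Singleton RHS = n − k + 1 = 8, slack = 0, bound satisfied, MDS.

Singleton bound: d ≤ n − k + 1.
Here n = 11, k = 4, so n − k + 1 = 8.
Given d = 8, check d ≤ 8: YES.
Slack = (n − k + 1) − d = 0.
The code is MDS (slack = 0).
Description: the claimed parameters are [11, 4, 8]_16; such a code would be MDS (meets Singleton bound).


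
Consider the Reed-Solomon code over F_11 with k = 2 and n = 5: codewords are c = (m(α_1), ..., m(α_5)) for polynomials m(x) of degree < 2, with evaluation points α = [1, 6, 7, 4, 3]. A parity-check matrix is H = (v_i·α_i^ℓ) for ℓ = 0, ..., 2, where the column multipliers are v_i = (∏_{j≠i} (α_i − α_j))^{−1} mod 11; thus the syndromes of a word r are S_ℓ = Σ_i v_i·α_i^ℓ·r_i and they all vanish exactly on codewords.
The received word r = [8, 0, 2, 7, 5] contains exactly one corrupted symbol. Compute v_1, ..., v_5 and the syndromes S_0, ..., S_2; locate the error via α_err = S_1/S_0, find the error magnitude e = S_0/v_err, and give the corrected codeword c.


S = (10, 10, 10), error at position 1, error magnitude e = 7, c = [1, 0, 2, 7, 5].

Step 1: column multipliers v_i = (∏_{j≠i}(α_i − α_j))^{−1} mod 11.
  i = 1 (α = 1): (1−6)(1−7)(1−4)(1−3) = (−5)·(−6)·(−3)·(−2) = 180 ≡ 4, so v_1 = 4^{−1} = 3 (mod 11).
  i = 2 (α = 6): (6−1)(6−7)(6−4)(6−3) = 5·(−1)·2·3 = −30 ≡ 3, so v_2 = 3^{−1} = 4 (mod 11).
  i = 3 (α = 7): (7−1)(7−6)(7−4)(7−3) = 6·1·3·4 = 72 ≡ 6, so v_3 = 6^{−1} = 2 (mod 11).
  i = 4 (α = 4): (4−1)(4−6)(4−7)(4−3) = 3·(−2)·(−3)·1 = 18 ≡ 7, so v_4 = 7^{−1} = 8 (mod 11).
  i = 5 (α = 3): (3−1)(3−6)(3−7)(3−4) = 2·(−3)·(−4)·(−1) = −24 ≡ 9, so v_5 = 9^{−1} = 5 (mod 11).
  v = [3, 4, 2, 8, 5].
Step 2: syndromes of r = [8, 0, 2, 7, 5] (all sums mod 11).
  S_0 = Σ v_i r_i = 3·8 + 4·0 + 2·2 + 8·7 + 5·5 = 109 ≡ 10.
  S_1 = Σ v_i α_i r_i = 3·1·8 + 4·6·0 + 2·7·2 + 8·4·7 + 5·3·5 = 351 ≡ 10.
  α_i^2 mod 11 = [1, 3, 5, 5, 9].
  S_2 = Σ v_i α_i^2 r_i = 3·1·8 + 4·3·0 + 2·5·2 + 8·5·7 + 5·9·5 = 549 ≡ 10.
  S = (10, 10, 10) ≠ 0, so r is not a codeword (an error is present).
Step 3: locate the error. For a single error e at position i, S_ℓ = v_i·e·α_i^ℓ, so α_err = S_1/S_0.
  S_0^{−1} = 10^{−1} = 10 (mod 11), so α_err = 10·10 = 100 ≡ 1 = α_1. Error position i = 1.
  Consistency check: S_2/S_1 = 10·10 = 100 ≡ 1 = α_err ✓ (single-error assumption holds).
Step 4: error magnitude e = S_0/v_1 = S_0·∏_{j≠1}(α_1 − α_j) = 10·4 = 40 ≡ 7 (mod 11).
Step 5: correct position 1: c_1 = r_1 − e = 8 − 7 ≡ 1 (mod 11). Hence c = [1, 0, 2, 7, 5].
  Check: interpolating c through the α_i gives m(x) = 10 + 2·x (degree < 2) with m(α_i) = c_i for every i, so c is indeed a codeword.


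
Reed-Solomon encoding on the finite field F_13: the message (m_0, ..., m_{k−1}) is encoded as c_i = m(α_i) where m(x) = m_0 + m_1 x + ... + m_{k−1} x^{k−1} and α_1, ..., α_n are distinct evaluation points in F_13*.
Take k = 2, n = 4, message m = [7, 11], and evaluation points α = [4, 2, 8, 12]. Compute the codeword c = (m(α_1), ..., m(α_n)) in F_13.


c = [12, 3, 4, 9]

Message polynomial: m(x) = 7 + 11·x (mod 13).
For each evaluation point α_i, compute m(α_i) mod 13:
  α_1 = 4: Horner steps 11 → 12, so m(4) = 12.
  α_2 = 2: Horner steps 11 → 3, so m(2) = 3.
  α_3 = 8: Horner steps 11 → 4, so m(8) = 4.
  α_4 = 12: Horner steps 11 → 9, so m(12) = 9.
Codeword c = [12, 3, 4, 9] ∈ F_13^4.


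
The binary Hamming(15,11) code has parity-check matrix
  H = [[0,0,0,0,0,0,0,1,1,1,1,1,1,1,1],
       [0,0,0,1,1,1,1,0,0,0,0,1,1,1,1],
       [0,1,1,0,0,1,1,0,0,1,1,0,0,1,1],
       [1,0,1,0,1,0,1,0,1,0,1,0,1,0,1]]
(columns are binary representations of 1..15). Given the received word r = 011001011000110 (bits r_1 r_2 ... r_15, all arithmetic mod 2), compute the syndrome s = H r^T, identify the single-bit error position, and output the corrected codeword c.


s = (0, 1, 0, 1)^T, error position = 5, corrected codeword c = 011011011000110

Compute s = H r^T mod 2 one row at a time:
  s_1 = 1 + 1 + 0 + 0 + 0 + 1 + 1 + 0 = 4 ≡ 0 (mod 2).
  s_2 = 0 + 0 + 1 + 0 + 0 + 1 + 1 + 0 = 3 ≡ 1 (mod 2).
  s_3 = 1 + 1 + 1 + 0 + 0 + 0 + 1 + 0 = 4 ≡ 0 (mod 2).
  s_4 = 0 + 1 + 0 + 0 + 1 + 0 + 1 + 0 = 3 ≡ 1 (mod 2).
s = (0, 1, 0, 1)^T — this equals column 5 of H (binary 0101), so error is at position 5.
Correct: flip bit 5 of r = 011001011000110 to get c = 011011011000110.


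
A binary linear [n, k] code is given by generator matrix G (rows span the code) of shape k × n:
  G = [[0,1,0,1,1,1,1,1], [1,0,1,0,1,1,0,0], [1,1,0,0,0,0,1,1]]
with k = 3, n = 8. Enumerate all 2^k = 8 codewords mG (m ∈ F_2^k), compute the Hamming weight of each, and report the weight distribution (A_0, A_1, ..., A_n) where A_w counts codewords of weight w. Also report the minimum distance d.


Weight distribution: A_0 = 1, A_2 = 1, A_4 = 3, A_6 = 3. Minimum distance d = 2.

Enumerate all 2^3 = 8 messages m ∈ F_2^3.
For each, compute codeword c = mG in F_2^8, then tally its weight.
  m = 000 → c = 00000000, weight = 0.
  m = 100 → c = 01011111, weight = 6.
  m = 010 → c = 10101100, weight = 4.
  m = 110 → c = 11110011, weight = 6.
  m = 001 → c = 11000011, weight = 4.
  m = 101 → c = 10011100, weight = 4.
  m = 011 → c = 01101111, weight = 6.
  m = 111 → c = 00110000, weight = 2.
Tally weights:
  weight 0: 1 codewords.
  weight 2: 1 codewords.
  weight 4: 3 codewords.
  weight 6: 3 codewords.
Minimum distance d = smallest w > 0 with A_w > 0 = 2.
Sanity: Σ A_w = 8 = 2^3 = 8 ✓.


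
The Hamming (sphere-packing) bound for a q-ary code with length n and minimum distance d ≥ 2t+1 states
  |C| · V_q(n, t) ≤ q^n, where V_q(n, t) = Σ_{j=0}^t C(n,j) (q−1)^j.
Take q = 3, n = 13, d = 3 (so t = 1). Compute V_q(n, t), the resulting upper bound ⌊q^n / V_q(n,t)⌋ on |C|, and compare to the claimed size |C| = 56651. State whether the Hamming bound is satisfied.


V_q(n, t) = 27, q^n = 1594323, Hamming bound = 59049, |C| = 56651 ≤ bound (satisfied).

Step 1: Compute V_q(n, t) = Σ_{j=0}^1 C(n, j) (q−1)^j.
  j = 0: C(13,0)·(2)^0 = 1·1 = 1.
  j = 1: C(13,1)·(2)^1 = 13·2 = 26.
  V_q(n, t) = 1 + 26 = 27.
Step 2: q^n = 3^13 = 1594323.
Step 3: Hamming bound ⌊q^n / V_q(n,t)⌋ = ⌊1594323/27⌋ = 59049.
Step 4: Compare |C| = 56651 to 59049: satisfied.
The claimed |C| lies below the Hamming bound.


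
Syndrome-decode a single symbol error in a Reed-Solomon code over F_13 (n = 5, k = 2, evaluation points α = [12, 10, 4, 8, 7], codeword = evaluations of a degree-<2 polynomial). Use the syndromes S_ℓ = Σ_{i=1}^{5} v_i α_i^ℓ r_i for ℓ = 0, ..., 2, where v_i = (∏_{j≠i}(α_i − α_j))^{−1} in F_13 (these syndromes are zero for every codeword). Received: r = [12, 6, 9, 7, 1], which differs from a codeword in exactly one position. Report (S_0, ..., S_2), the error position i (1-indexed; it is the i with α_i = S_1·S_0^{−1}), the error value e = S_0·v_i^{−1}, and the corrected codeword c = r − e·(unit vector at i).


S = (9, 4, 9), error at position 1, error magnitude e = 7, c = [5, 6, 9, 7, 1].

Step 1: column multipliers v_i = (∏_{j≠i}(α_i − α_j))^{−1} mod 13.
  i = 1 (α = 12): (12−10)(12−4)(12−8)(12−7) = 2·8·4·5 = 320 ≡ 8, so v_1 = 8^{−1} = 5 (mod 13).
  i = 2 (α = 10): (10−12)(10−4)(10−8)(10−7) = (−2)·6·2·3 = −72 ≡ 6, so v_2 = 6^{−1} = 11 (mod 13).
  i = 3 (α = 4): (4−12)(4−10)(4−8)(4−7) = (−8)·(−6)·(−4)·(−3) = 576 ≡ 4, so v_3 = 4^{−1} = 10 (mod 13).
  i = 4 (α = 8): (8−12)(8−10)(8−4)(8−7) = (−4)·(−2)·4·1 = 32 ≡ 6, so v_4 = 6^{−1} = 11 (mod 13).
  i = 5 (α = 7): (7−12)(7−10)(7−4)(7−8) = (−5)·(−3)·3·(−1) = −45 ≡ 7, so v_5 = 7^{−1} = 2 (mod 13).
  v = [5, 11, 10, 11, 2].
Step 2: syndromes of r = [12, 6, 9, 7, 1] (all sums mod 13).
  S_0 = Σ v_i r_i = 5·12 + 11·6 + 10·9 + 11·7 + 2·1 = 295 ≡ 9.
  S_1 = Σ v_i α_i r_i = 5·12·12 + 11·10·6 + 10·4·9 + 11·8·7 + 2·7·1 = 2370 ≡ 4.
  α_i^2 mod 13 = [1, 9, 3, 12, 10].
  S_2 = Σ v_i α_i^2 r_i = 5·1·12 + 11·9·6 + 10·3·9 + 11·12·7 + 2·10·1 = 1868 ≡ 9.
  S = (9, 4, 9) ≠ 0, so r is not a codeword (an error is present).
Step 3: locate the error. For a single error e at position i, S_ℓ = v_i·e·α_i^ℓ, so α_err = S_1/S_0.
  S_0^{−1} = 9^{−1} = 3 (mod 13), so α_err = 4·3 = 12 ≡ 12 = α_1. Error position i = 1.
  Consistency check: S_2/S_1 = 9·10 = 90 ≡ 12 = α_err ✓ (single-error assumption holds).
Step 4: error magnitude e = S_0/v_1 = S_0·∏_{j≠1}(α_1 − α_j) = 9·8 = 72 ≡ 7 (mod 13).
Step 5: correct position 1: c_1 = r_1 − e = 12 − 7 ≡ 5 (mod 13). Hence c = [5, 6, 9, 7, 1].
  Check: interpolating c through the α_i gives m(x) = 11 + 6·x (degree < 2) with m(α_i) = c_i for every i, so c is indeed a codeword.


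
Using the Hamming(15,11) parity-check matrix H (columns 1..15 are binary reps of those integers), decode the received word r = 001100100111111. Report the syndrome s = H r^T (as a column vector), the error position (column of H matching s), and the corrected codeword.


s = (0, 0, 0, 1)^T, error position = 1, corrected codeword c = 101100100111111

Compute s = H r^T mod 2 one row at a time:
  s_1 = 0 + 0 + 1 + 1 + 1 + 1 + 1 + 1 = 6 ≡ 0 (mod 2).
  s_2 = 1 + 0 + 0 + 1 + 1 + 1 + 1 + 1 = 6 ≡ 0 (mod 2).
  s_3 = 0 + 1 + 0 + 1 + 1 + 1 + 1 + 1 = 6 ≡ 0 (mod 2).
  s_4 = 0 + 1 + 0 + 1 + 0 + 1 + 1 + 1 = 5 ≡ 1 (mod 2).
s = (0, 0, 0, 1)^T — this equals column 1 of H (binary 0001), so error is at position 1.
Correct: flip bit 1 of r = 001100100111111 to get c = 101100100111111.


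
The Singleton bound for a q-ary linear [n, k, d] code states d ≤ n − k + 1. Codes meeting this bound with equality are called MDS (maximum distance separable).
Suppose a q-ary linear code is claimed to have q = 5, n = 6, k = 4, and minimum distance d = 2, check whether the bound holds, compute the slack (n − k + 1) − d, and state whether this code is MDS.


Singleton RHS = n − k + 1 = 3, slack = 1, bound satisfied, not MDS.

Singleton bound: d ≤ n − k + 1.
Here n = 6, k = 4, so n − k + 1 = 3.
Given d = 2, check d ≤ 3: YES.
Slack = (n − k + 1) − d = 1.
The code is NOT MDS (slack = 1 > 0).
Description: the claimed parameters are [6, 4, 2]_5; such a code would be non-MDS.


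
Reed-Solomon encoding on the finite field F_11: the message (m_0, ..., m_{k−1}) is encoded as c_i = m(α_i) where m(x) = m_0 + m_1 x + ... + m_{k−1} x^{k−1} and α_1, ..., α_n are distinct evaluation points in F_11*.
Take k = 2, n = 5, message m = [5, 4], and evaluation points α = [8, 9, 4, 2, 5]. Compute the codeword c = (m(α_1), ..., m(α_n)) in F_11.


c = [4, 8, 10, 2, 3]

Message polynomial: m(x) = 5 + 4·x (mod 11).
For each evaluation point α_i, compute m(α_i) mod 11:
  α_1 = 8: Horner steps 4 → 4, so m(8) = 4.
  α_2 = 9: Horner steps 4 → 8, so m(9) = 8.
  α_3 = 4: Horner steps 4 → 10, so m(4) = 10.
  α_4 = 2: Horner steps 4 → 2, so m(2) = 2.
  α_5 = 5: Horner steps 4 → 3, so m(5) = 3.
Codeword c = [4, 8, 10, 2, 3] ∈ F_11^5.


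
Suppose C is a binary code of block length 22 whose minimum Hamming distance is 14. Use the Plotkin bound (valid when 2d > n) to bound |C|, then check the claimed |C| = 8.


Plotkin bound M ≤ 4; given |C| = 8 > bound (violated).

Check applicability: 2d = 28, n = 22.
2d − n = 6 > 0, so Plotkin applies.
Compute d/(2d−n) = 14/6 ≈ 2.3333.
⌊d/(2d−n)⌋ = 2.
Plotkin bound: M ≤ 2·2 = 4.
Given |C| = 8, check: VIOLATED.
This |C| is above the Plotkin bound, so no binary code with n = 22, d = 14 and 8 codewords exists.


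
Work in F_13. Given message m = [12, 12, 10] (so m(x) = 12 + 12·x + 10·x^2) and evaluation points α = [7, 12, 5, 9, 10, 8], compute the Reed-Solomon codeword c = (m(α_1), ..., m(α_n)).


c = [1, 10, 10, 7, 1, 7]

Message polynomial: m(x) = 12 + 12·x + 10·x^2 (mod 13).
For each evaluation point α_i, compute m(α_i) mod 13:
  α_1 = 7: Horner steps 10 → 4 → 1, so m(7) = 1.
  α_2 = 12: Horner steps 10 → 2 → 10, so m(12) = 10.
  α_3 = 5: Horner steps 10 → 10 → 10, so m(5) = 10.
  α_4 = 9: Horner steps 10 → 11 → 7, so m(9) = 7.
  α_5 = 10: Horner steps 10 → 8 → 1, so m(10) = 1.
  α_6 = 8: Horner steps 10 → 1 → 7, so m(8) = 7.
Codeword c = [1, 10, 10, 7, 1, 7] ∈ F_13^6.


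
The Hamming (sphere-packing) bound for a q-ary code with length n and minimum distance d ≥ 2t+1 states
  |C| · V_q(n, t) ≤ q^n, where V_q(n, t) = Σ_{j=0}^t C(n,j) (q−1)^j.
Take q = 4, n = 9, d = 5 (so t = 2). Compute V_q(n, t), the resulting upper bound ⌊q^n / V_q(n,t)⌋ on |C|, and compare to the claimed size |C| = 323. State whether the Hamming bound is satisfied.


V_q(n, t) = 352, q^n = 262144, Hamming bound = 744, |C| = 323 ≤ bound (satisfied).

Step 1: Compute V_q(n, t) = Σ_{j=0}^2 C(n, j) (q−1)^j.
  j = 0: C(9,0)·(3)^0 = 1·1 = 1.
  j = 1: C(9,1)·(3)^1 = 9·3 = 27.
  j = 2: C(9,2)·(3)^2 = 36·9 = 324.
  V_q(n, t) = 1 + 27 + 324 = 352.
Step 2: q^n = 4^9 = 262144.
Step 3: Hamming bound ⌊q^n / V_q(n,t)⌋ = ⌊262144/352⌋ = 744.
Step 4: Compare |C| = 323 to 744: satisfied.
The claimed |C| lies below the Hamming bound.


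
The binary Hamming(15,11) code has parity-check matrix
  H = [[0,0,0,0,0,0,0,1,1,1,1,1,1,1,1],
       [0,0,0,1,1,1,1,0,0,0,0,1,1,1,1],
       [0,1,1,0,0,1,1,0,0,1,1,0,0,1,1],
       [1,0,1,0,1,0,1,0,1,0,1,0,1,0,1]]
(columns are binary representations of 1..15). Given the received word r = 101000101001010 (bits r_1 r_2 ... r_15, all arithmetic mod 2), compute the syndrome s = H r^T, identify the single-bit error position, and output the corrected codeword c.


s = (1, 1, 1, 0)^T, error position = 14, corrected codeword c = 101000101001000

Compute s = H r^T mod 2 one row at a time:
  s_1 = 0 + 1 + 0 + 0 + 1 + 0 + 1 + 0 = 3 ≡ 1 (mod 2).
  s_2 = 0 + 0 + 0 + 1 + 1 + 0 + 1 + 0 = 3 ≡ 1 (mod 2).
  s_3 = 0 + 1 + 0 + 1 + 0 + 0 + 1 + 0 = 3 ≡ 1 (mod 2).
  s_4 = 1 + 1 + 0 + 1 + 1 + 0 + 0 + 0 = 4 ≡ 0 (mod 2).
s = (1, 1, 1, 0)^T — this equals column 14 of H (binary 1110), so error is at position 14.
Correct: flip bit 14 of r = 101000101001010 to get c = 101000101001000.


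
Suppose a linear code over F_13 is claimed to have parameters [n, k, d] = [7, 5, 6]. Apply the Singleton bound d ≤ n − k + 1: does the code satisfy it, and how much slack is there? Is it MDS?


Singleton RHS = n − k + 1 = 3, slack = -3, bound violated (no such code; not MDS).

Singleton bound: d ≤ n − k + 1.
Here n = 7, k = 5, so n − k + 1 = 3.
Given d = 6, check d ≤ 3: NO.
Slack = (n − k + 1) − d = -3.
The slack is negative: d = 6 exceeds n − k + 1 = 3 by 3, so the Singleton bound is violated and no linear [7, 5, 6]_13 code can exist. In particular it is not MDS (MDS requires d = n − k + 1 exactly).
Description: the claimed parameters are [7, 5, 6]_13; such a code would be impossible (violates the Singleton bound).


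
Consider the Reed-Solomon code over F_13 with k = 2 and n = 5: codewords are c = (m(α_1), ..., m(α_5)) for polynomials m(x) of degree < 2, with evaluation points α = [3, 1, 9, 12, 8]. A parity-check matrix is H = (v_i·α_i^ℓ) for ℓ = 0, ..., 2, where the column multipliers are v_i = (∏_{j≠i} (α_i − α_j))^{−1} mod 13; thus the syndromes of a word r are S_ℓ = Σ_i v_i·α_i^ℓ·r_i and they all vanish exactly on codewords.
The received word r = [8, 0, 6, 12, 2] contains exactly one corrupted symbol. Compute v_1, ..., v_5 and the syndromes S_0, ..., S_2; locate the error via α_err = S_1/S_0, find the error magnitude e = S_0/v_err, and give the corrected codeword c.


S = (4, 9, 4), error at position 4, error magnitude e = 7, c = [8, 0, 6, 5, 2].

Step 1: column multipliers v_i = (∏_{j≠i}(α_i − α_j))^{−1} mod 13.
  i = 1 (α = 3): (3−1)(3−9)(3−12)(3−8) = 2·(−6)·(−9)·(−5) = −540 ≡ 6, so v_1 = 6^{−1} = 11 (mod 13).
  i = 2 (α = 1): (1−3)(1−9)(1−12)(1−8) = (−2)·(−8)·(−11)·(−7) = 1232 ≡ 10, so v_2 = 10^{−1} = 4 (mod 13).
  i = 3 (α = 9): (9−3)(9−1)(9−12)(9−8) = 6·8·(−3)·1 = −144 ≡ 12, so v_3 = 12^{−1} = 12 (mod 13).
  i = 4 (α = 12): (12−3)(12−1)(12−9)(12−8) = 9·11·3·4 = 1188 ≡ 5, so v_4 = 5^{−1} = 8 (mod 13).
  i = 5 (α = 8): (8−3)(8−1)(8−9)(8−12) = 5·7·(−1)·(−4) = 140 ≡ 10, so v_5 = 10^{−1} = 4 (mod 13).
  v = [11, 4, 12, 8, 4].
Step 2: syndromes of r = [8, 0, 6, 12, 2] (all sums mod 13).
  S_0 = Σ v_i r_i = 11·8 + 4·0 + 12·6 + 8·12 + 4·2 = 264 ≡ 4.
  S_1 = Σ v_i α_i r_i = 11·3·8 + 4·1·0 + 12·9·6 + 8·12·12 + 4·8·2 = 2128 ≡ 9.
  α_i^2 mod 13 = [9, 1, 3, 1, 12].
  S_2 = Σ v_i α_i^2 r_i = 11·9·8 + 4·1·0 + 12·3·6 + 8·1·12 + 4·12·2 = 1200 ≡ 4.
  S = (4, 9, 4) ≠ 0, so r is not a codeword (an error is present).
Step 3: locate the error. For a single error e at position i, S_ℓ = v_i·e·α_i^ℓ, so α_err = S_1/S_0.
  S_0^{−1} = 4^{−1} = 10 (mod 13), so α_err = 9·10 = 90 ≡ 12 = α_4. Error position i = 4.
  Consistency check: S_2/S_1 = 4·3 = 12 ≡ 12 = α_err ✓ (single-error assumption holds).
Step 4: error magnitude e = S_0/v_4 = S_0·∏_{j≠4}(α_4 − α_j) = 4·5 = 20 ≡ 7 (mod 13).
Step 5: correct position 4: c_4 = r_4 − e = 12 − 7 ≡ 5 (mod 13). Hence c = [8, 0, 6, 5, 2].
  Check: interpolating c through the α_i gives m(x) = 9 + 4·x (degree < 2) with m(α_i) = c_i for every i, so c is indeed a codeword.


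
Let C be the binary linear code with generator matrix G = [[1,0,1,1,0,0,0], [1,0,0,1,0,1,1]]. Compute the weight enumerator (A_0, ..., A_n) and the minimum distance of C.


Weight distribution: A_0 = 1, A_3 = 2, A_4 = 1. Minimum distance d = 3.

Enumerate all 2^2 = 4 messages m ∈ F_2^2.
For each, compute codeword c = mG in F_2^7, then tally its weight.
  m = 00 → c = 0000000, weight = 0.
  m = 10 → c = 1011000, weight = 3.
  m = 01 → c = 1001011, weight = 4.
  m = 11 → c = 0010011, weight = 3.
Tally weights:
  weight 0: 1 codewords.
  weight 3: 2 codewords.
  weight 4: 1 codewords.
Minimum distance d = smallest w > 0 with A_w > 0 = 3.
Sanity: Σ A_w = 4 = 2^2 = 4 ✓.


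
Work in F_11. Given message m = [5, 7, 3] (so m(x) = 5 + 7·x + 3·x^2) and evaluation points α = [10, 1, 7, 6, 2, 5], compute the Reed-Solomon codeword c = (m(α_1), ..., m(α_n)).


c = [1, 4, 3, 1, 9, 5]

Message polynomial: m(x) = 5 + 7·x + 3·x^2 (mod 11).
For each evaluation point α_i, compute m(α_i) mod 11:
  α_1 = 10: Horner steps 3 → 4 → 1, so m(10) = 1.
  α_2 = 1: Horner steps 3 → 10 → 4, so m(1) = 4.
  α_3 = 7: Horner steps 3 → 6 → 3, so m(7) = 3.
  α_4 = 6: Horner steps 3 → 3 → 1, so m(6) = 1.
  α_5 = 2: Horner steps 3 → 2 → 9, so m(2) = 9.
  α_6 = 5: Horner steps 3 → 0 → 5, so m(5) = 5.
Codeword c = [1, 4, 3, 1, 9, 5] ∈ F_11^6.


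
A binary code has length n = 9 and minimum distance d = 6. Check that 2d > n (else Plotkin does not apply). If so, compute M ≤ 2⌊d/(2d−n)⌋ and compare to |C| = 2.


Plotkin bound M ≤ 4; given |C| = 2 ≤ bound (satisfied).

Check applicability: 2d = 12, n = 9.
2d − n = 3 > 0, so Plotkin applies.
Compute d/(2d−n) = 6/3 ≈ 2.0000.
⌊d/(2d−n)⌋ = 2.
Plotkin bound: M ≤ 2·2 = 4.
Given |C| = 2, check: satisfied.
This |C| is below the Plotkin bound.


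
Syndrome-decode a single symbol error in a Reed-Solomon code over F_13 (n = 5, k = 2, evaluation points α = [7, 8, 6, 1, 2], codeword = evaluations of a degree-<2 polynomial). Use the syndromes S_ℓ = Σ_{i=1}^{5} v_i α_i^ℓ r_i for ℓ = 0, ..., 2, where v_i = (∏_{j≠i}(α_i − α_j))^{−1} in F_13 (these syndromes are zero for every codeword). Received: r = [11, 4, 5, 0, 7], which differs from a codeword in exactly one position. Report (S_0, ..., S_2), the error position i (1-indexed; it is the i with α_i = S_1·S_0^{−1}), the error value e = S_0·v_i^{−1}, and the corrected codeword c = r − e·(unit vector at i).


S = (6, 6, 6), error at position 4, error magnitude e = 12, c = [11, 4, 5, 1, 7].

Step 1: column multipliers v_i = (∏_{j≠i}(α_i − α_j))^{−1} mod 13.
  i = 1 (α = 7): (7−8)(7−6)(7−1)(7−2) = (−1)·1·6·5 = −30 ≡ 9, so v_1 = 9^{−1} = 3 (mod 13).
  i = 2 (α = 8): (8−7)(8−6)(8−1)(8−2) = 1·2·7·6 = 84 ≡ 6, so v_2 = 6^{−1} = 11 (mod 13).
  i = 3 (α = 6): (6−7)(6−8)(6−1)(6−2) = (−1)·(−2)·5·4 = 40 ≡ 1, so v_3 = 1^{−1} = 1 (mod 13).
  i = 4 (α = 1): (1−7)(1−8)(1−6)(1−2) = (−6)·(−7)·(−5)·(−1) = 210 ≡ 2, so v_4 = 2^{−1} = 7 (mod 13).
  i = 5 (α = 2): (2−7)(2−8)(2−6)(2−1) = (−5)·(−6)·(−4)·1 = −120 ≡ 10, so v_5 = 10^{−1} = 4 (mod 13).
  v = [3, 11, 1, 7, 4].
Step 2: syndromes of r = [11, 4, 5, 0, 7] (all sums mod 13).
  S_0 = Σ v_i r_i = 3·11 + 11·4 + 1·5 + 7·0 + 4·7 = 110 ≡ 6.
  S_1 = Σ v_i α_i r_i = 3·7·11 + 11·8·4 + 1·6·5 + 7·1·0 + 4·2·7 = 669 ≡ 6.
  α_i^2 mod 13 = [10, 12, 10, 1, 4].
  S_2 = Σ v_i α_i^2 r_i = 3·10·11 + 11·12·4 + 1·10·5 + 7·1·0 + 4·4·7 = 1020 ≡ 6.
  S = (6, 6, 6) ≠ 0, so r is not a codeword (an error is present).
Step 3: locate the error. For a single error e at position i, S_ℓ = v_i·e·α_i^ℓ, so α_err = S_1/S_0.
  S_0^{−1} = 6^{−1} = 11 (mod 13), so α_err = 6·11 = 66 ≡ 1 = α_4. Error position i = 4.
  Consistency check: S_2/S_1 = 6·11 = 66 ≡ 1 = α_err ✓ (single-error assumption holds).
Step 4: error magnitude e = S_0/v_4 = S_0·∏_{j≠4}(α_4 − α_j) = 6·2 = 12 ≡ 12 (mod 13).
Step 5: correct position 4: c_4 = r_4 − e = 0 − 12 ≡ 1 (mod 13). Hence c = [11, 4, 5, 1, 7].
  Check: interpolating c through the α_i gives m(x) = 8 + 6·x (degree < 2) with m(α_i) = c_i for every i, so c is indeed a codeword.
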